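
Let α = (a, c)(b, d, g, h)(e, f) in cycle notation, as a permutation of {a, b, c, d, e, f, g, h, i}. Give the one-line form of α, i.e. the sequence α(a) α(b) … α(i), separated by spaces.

c d a g f e h b i

Image by image: a↦c, b↦d, c↦a, d↦g, e↦f, f↦e, g↦h, h↦b, i↦i.
So the one-line form is c d a g f e h b i.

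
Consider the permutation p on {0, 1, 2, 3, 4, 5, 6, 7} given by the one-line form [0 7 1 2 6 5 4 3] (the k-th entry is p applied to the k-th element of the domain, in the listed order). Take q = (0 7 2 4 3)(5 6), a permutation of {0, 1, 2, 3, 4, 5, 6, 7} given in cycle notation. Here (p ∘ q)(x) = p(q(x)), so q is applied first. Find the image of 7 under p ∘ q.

1

(p ∘ q)(7) = p(q(7)). q(7) = 2, then p(2) = 1. So (p ∘ q)(7) = 1.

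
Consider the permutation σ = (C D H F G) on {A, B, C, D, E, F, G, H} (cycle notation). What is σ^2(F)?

C

F lies in the 5-cycle (C D H F G).
Stepping 2 places around the cycle: F → G → C.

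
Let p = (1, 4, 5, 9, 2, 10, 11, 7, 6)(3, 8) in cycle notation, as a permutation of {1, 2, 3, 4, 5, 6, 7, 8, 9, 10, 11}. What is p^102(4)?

2

4 lies in the 9-cycle (1, 4, 5, 9, 2, 10, 11, 7, 6).
On a 9-cycle, p^9 is the identity, so p^102 = p^3 there (102 ≡ 3 mod 9).
Advancing 3 steps from 4: 4 → 5 → 9 → 2.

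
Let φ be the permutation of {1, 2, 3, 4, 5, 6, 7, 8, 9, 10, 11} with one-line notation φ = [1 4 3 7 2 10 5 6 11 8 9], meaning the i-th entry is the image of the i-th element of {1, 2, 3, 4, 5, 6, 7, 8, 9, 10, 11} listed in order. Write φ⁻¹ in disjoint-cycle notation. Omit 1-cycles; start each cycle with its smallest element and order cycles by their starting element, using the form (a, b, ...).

First write φ in disjoint cycles: (2, 4, 7, 5)(6, 10, 8)(9, 11).
The inverse reverses every cycle; in canonical form, φ⁻¹ = (2, 5, 7, 4)(6, 8, 10)(9, 11).

(2, 5, 7, 4)(6, 8, 10)(9, 11)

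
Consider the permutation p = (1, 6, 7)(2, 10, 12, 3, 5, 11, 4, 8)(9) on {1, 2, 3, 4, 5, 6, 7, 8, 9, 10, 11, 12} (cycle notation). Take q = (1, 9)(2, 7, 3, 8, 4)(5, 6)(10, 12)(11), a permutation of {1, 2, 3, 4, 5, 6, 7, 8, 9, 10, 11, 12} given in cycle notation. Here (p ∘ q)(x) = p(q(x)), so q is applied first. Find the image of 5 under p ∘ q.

q(5) = 6, then p(6) = 7; composing gives (p ∘ q)(5) = 7.

7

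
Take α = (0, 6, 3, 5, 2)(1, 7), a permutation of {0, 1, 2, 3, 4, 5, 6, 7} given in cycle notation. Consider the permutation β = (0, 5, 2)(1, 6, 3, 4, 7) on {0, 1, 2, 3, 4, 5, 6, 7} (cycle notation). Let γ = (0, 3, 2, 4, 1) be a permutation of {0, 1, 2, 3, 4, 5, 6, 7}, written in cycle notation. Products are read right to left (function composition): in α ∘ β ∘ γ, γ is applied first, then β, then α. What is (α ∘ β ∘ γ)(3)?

Chase 3: γ(3) = 2; β(2) = 0; α(0) = 6. Hence (α ∘ β ∘ γ)(3) = 6.

6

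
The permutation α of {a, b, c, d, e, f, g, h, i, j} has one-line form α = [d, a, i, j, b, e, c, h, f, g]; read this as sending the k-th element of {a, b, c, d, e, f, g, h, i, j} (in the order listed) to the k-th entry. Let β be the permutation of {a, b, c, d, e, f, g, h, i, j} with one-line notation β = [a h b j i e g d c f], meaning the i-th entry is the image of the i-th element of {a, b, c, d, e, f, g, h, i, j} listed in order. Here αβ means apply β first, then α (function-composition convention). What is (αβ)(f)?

b

β(f) = e, then α(e) = b; composing gives (αβ)(f) = b.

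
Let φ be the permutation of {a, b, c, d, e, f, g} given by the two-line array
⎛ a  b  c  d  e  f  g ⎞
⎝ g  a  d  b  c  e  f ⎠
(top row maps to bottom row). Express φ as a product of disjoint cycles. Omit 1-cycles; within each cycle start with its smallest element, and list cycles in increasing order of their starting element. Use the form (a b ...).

Iterating φ from a gives a → g → f → e → c → d → b → a; that is the 7-cycle (a g f e c d b).
Repeating from the next unused element and collecting all non-trivial cycles gives (a g f e c d b).

(a g f e c d b)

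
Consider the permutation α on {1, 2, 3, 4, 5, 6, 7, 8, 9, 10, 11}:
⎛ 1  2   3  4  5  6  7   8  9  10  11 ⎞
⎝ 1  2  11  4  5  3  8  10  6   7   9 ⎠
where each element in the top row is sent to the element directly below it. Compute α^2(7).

10

Tracing 7 → 8 → … returns to 7 after 3 steps, so 7 lies in a 3-cycle (7, 8, 10).
Advancing 2 steps from 7: 7 → 8 → 10.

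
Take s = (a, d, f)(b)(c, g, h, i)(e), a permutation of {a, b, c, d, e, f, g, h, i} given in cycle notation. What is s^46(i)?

g

i lies in the 4-cycle (c, g, h, i).
On a 4-cycle, s^4 is the identity, so s^46 = s^2 there (46 ≡ 2 mod 4).
Stepping 2 places around the cycle: i → c → g.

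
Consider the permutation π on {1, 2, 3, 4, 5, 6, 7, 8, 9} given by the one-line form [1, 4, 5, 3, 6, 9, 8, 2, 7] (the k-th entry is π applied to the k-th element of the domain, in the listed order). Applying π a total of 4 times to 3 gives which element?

7

Tracing 3 → 5 → … returns to 3 after 8 steps, so 3 lies in an 8-cycle (2, 4, 3, 5, 6, 9, 7, 8).
Stepping 4 places around the cycle: 3 → 5 → 6 → 9 → 7.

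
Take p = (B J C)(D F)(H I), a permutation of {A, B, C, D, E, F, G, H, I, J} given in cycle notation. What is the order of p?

The disjoint cycles have lengths 3, 2, 2, 1, 1, 1.
Since disjoint cycles commute, ord(p) = lcm(3, 2, 2) = 6.

6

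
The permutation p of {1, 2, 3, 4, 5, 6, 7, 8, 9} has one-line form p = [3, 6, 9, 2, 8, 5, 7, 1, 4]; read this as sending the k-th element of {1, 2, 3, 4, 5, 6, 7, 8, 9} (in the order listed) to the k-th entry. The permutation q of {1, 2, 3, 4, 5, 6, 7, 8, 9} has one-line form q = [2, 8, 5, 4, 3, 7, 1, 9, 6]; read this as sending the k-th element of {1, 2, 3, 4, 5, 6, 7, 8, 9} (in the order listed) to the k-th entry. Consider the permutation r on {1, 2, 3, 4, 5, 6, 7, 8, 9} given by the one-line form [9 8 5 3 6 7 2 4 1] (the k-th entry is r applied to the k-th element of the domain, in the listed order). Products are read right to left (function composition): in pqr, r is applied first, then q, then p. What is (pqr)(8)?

Apply the permutations in order: r(8) = 4, then q(4) = 4, then p(4) = 2. So (pqr)(8) = 2.

2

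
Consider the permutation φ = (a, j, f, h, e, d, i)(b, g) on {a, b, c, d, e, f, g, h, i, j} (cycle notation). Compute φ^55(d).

e

d lies in the 7-cycle (a, j, f, h, e, d, i).
Powers repeat with period 7 on this cycle, and 55 mod 7 = 6, so φ^55(d) = φ^6(d).
Advancing 6 steps from d: d → i → a → j → f → h → e.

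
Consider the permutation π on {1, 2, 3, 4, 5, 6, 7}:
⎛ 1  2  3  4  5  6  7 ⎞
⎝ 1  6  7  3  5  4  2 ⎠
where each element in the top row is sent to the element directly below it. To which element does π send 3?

7

The entry below 3 in the array is 7, so π(3) = 7.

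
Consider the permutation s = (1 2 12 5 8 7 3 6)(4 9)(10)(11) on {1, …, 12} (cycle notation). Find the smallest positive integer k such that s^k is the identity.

The disjoint cycles have lengths 8, 2, 1, 1.
The order of s is the least common multiple of its cycle lengths: lcm(8, 2) = 8.

8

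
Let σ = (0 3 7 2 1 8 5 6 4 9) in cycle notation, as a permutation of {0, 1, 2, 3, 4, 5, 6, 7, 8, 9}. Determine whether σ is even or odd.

The cycle lengths are 10.
A cycle is odd iff its length is even; σ has 1 even-length cycle, so sgn(σ) = (−1)^1 and σ is odd.

odd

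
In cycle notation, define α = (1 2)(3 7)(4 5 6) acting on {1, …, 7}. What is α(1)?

In the cycle (1 2), 1 is followed by 2, so α(1) = 2.

2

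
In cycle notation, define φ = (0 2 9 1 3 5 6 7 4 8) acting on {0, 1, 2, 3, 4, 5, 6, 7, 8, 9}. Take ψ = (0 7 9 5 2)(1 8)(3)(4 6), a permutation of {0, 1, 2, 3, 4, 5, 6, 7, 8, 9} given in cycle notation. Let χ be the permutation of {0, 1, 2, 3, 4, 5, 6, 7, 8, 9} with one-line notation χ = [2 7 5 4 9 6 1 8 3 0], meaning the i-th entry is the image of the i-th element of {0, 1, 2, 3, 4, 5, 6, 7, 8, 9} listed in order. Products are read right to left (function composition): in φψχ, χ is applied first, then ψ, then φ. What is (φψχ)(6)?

0

Apply the permutations in order: χ(6) = 1, then ψ(1) = 8, then φ(8) = 0. So (φψχ)(6) = 0.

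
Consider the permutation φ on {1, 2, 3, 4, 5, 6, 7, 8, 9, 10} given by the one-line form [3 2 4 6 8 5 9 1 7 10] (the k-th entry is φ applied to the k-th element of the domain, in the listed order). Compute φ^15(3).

Tracing 3 → 4 → … returns to 3 after 6 steps, so 3 lies in a 6-cycle (1 3 4 6 5 8).
Powers repeat with period 6 on this cycle, and 15 mod 6 = 3, so φ^15(3) = φ^3(3).
Advancing 3 steps from 3: 3 → 4 → 6 → 5.

5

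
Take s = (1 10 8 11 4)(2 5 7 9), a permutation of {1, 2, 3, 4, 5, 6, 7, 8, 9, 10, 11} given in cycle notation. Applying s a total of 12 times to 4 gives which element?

4 lies in the 5-cycle (1 10 8 11 4).
Since the cycle has length 5, s^12 acts on it the same as s^2 (12 mod 5 = 2).
Advancing 2 steps from 4: 4 → 1 → 10.

10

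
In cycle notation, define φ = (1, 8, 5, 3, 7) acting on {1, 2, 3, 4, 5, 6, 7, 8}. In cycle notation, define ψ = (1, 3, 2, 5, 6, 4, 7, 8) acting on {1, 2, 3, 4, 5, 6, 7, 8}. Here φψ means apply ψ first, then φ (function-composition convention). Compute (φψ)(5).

(φψ)(5) = φ(ψ(5)). ψ(5) = 6, then φ(6) = 6. So (φψ)(5) = 6.

6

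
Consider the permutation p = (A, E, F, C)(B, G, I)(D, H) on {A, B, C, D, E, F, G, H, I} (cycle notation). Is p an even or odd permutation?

even

The cycle lengths are 4, 3, 2.
A cycle is odd iff its length is even; p has 2 even-length cycles, so sgn(p) = (−1)^2 and p is even.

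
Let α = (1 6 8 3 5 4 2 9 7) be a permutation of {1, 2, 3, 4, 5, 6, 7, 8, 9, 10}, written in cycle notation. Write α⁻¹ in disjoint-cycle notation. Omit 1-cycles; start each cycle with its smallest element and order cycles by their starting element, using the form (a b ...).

(1 7 9 2 4 5 3 8 6)

Inverting a permutation written in cycle notation just reverses the order within every cycle.
Reversing each cycle of α and rotating so the smallest element leads gives (1 7 9 2 4 5 3 8 6).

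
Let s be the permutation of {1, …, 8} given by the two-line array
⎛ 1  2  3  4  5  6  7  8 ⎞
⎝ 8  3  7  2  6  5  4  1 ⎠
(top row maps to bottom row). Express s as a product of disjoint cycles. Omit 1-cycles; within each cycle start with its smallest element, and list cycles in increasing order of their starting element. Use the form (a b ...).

Start at 1 and follow images: 1 → 8 → 1, giving the cycle (1 8).
Continuing from each remaining unvisited element yields (1 8)(2 3 7 4)(5 6).

(1 8)(2 3 7 4)(5 6)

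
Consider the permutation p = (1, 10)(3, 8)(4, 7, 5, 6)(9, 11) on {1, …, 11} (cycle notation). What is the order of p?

4

The disjoint cycles have lengths 4, 2, 2, 2, 1.
Since disjoint cycles commute, ord(p) = lcm(4, 2, 2, 2) = 4.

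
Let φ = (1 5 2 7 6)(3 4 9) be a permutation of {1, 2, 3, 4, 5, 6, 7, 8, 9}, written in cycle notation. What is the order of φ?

The cycle type of φ is (5, 3, 1).
Since disjoint cycles commute, ord(φ) = lcm(5, 3) = 15.

15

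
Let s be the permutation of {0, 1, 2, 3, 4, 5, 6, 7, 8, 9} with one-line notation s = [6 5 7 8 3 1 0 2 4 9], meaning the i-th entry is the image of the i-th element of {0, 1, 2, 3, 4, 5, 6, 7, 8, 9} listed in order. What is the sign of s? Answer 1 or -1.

In disjoint-cycle form the cycle lengths are 3, 2, 2, 2, 1.
A cycle of length ℓ contributes ℓ−1 transpositions, so s is a product of 2 + 1 + 1 + 1 = 5 transpositions — odd.

-1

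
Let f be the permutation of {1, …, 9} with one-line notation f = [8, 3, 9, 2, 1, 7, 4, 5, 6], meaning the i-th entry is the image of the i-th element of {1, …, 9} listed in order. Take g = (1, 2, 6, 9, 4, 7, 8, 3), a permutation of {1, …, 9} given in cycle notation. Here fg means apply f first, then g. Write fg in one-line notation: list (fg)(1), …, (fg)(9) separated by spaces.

3 1 4 6 2 8 7 5 9

For each element, apply f then g: 1 → 8 → 3; 2 → 3 → 1; 3 → 9 → 4; 4 → 2 → 6; 5 → 1 → 2; 6 → 7 → 8; 7 → 4 → 7; 8 → 5 → 5; 9 → 6 → 9.
Collecting the images, fg = [3 1 4 6 2 8 7 5 9].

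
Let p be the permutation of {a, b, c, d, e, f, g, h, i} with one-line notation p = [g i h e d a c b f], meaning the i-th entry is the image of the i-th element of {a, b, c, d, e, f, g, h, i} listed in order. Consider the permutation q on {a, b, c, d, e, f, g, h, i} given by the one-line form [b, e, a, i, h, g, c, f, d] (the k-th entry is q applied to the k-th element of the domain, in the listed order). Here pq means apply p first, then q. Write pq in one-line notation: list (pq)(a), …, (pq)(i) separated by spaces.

(pq)(x) = q(p(x)). Computing each image: q(p(a)) = q(g) = c, q(p(b)) = q(i) = d, q(p(c)) = q(h) = f, q(p(d)) = q(e) = h, q(p(e)) = q(d) = i, q(p(f)) = q(a) = b, q(p(g)) = q(c) = a, q(p(h)) = q(b) = e, q(p(i)) = q(f) = g.
Hence pq = [c d f h i b a e g].

c d f h i b a e g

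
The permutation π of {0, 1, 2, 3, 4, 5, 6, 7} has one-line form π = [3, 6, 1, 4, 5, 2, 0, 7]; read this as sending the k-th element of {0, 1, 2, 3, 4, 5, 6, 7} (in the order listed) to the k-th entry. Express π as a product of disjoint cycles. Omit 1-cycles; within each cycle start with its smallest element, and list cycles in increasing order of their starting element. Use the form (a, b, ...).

(0, 3, 4, 5, 2, 1, 6)

Iterating π from 0 gives 0 → 3 → 4 → 5 → 2 → 1 → 6 → 0; that is the 7-cycle (0, 3, 4, 5, 2, 1, 6).
Repeating from the next unused element and collecting all non-trivial cycles gives (0, 3, 4, 5, 2, 1, 6).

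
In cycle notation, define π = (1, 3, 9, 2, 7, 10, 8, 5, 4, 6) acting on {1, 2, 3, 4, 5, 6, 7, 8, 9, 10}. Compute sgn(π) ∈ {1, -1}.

-1

The cycle lengths are 10.
A cycle is odd iff its length is even; π has 1 even-length cycle, so sgn(π) = (−1)^1 and π is odd.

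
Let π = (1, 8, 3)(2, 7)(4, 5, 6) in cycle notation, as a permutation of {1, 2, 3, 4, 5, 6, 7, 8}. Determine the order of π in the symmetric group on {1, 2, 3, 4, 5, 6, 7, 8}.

The disjoint cycles have lengths 3, 3, 2.
Since disjoint cycles commute, ord(π) = lcm(3, 3, 2) = 6.

6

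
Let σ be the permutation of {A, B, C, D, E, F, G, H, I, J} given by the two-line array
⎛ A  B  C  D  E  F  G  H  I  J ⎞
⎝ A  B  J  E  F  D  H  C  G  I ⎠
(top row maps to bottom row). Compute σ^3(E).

Tracing E → F → … returns to E after 3 steps, so E lies in a 3-cycle (D E F).
On a 3-cycle, σ^3 is the identity, so σ^3 = σ^0 there (3 ≡ 0 mod 3).
So σ^3(E) = E.

E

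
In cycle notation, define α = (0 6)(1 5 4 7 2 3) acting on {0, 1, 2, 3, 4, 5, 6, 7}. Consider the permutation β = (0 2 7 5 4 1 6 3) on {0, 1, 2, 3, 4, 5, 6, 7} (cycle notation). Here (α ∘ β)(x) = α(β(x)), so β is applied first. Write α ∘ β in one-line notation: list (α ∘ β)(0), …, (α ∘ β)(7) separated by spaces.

3 0 2 6 5 7 1 4

(α ∘ β)(x) = α(β(x)). Computing each image: α(β(0)) = α(2) = 3, α(β(1)) = α(6) = 0, α(β(2)) = α(7) = 2, α(β(3)) = α(0) = 6, α(β(4)) = α(1) = 5, α(β(5)) = α(4) = 7, α(β(6)) = α(3) = 1, α(β(7)) = α(5) = 4.
Hence α ∘ β = [3 0 2 6 5 7 1 4].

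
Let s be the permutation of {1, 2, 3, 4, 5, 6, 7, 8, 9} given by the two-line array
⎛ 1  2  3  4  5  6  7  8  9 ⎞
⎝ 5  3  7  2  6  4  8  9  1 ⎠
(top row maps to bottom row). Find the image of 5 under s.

The entry below 5 in the array is 6, so s(5) = 6.

6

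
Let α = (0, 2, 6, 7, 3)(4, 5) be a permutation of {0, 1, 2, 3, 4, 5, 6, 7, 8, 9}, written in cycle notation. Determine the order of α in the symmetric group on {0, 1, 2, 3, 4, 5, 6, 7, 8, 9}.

10

The cycle type of α is (5, 2, 1, 1, 1).
The order of α is the least common multiple of its cycle lengths: lcm(5, 2) = 10.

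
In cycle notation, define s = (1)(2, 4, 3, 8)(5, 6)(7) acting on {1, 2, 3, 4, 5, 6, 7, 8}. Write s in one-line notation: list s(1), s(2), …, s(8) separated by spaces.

1 4 8 3 6 5 7 2

Image by image: 1↦1, 2↦4, 3↦8, 4↦3, 5↦6, 6↦5, 7↦7, 8↦2.
Listing these in domain order gives 1 4 8 3 6 5 7 2.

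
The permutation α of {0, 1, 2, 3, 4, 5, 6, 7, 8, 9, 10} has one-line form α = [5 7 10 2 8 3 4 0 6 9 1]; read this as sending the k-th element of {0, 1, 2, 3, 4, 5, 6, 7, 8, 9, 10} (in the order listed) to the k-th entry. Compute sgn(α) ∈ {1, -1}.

In disjoint-cycle form the cycle lengths are 7, 3, 1.
A cycle is odd iff its length is even; α has 0 even-length cycles, so sgn(α) = (−1)^0 and α is even.

1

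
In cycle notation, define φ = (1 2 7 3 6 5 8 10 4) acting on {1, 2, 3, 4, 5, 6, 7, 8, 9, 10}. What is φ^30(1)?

3

1 lies in the 9-cycle (1 2 7 3 6 5 8 10 4).
Since the cycle has length 9, φ^30 acts on it the same as φ^3 (30 mod 9 = 3).
Stepping 3 places around the cycle: 1 → 2 → 7 → 3.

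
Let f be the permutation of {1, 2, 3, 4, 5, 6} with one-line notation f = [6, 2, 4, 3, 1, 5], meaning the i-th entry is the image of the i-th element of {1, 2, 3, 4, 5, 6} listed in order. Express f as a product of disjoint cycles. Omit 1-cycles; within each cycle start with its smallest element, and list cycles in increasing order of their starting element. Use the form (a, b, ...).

From 1: 1 → 6 → 5 → 1, closing the cycle (1, 6, 5).
Repeating from the next unused element and collecting all non-trivial cycles gives (1, 6, 5)(3, 4).

(1, 6, 5)(3, 4)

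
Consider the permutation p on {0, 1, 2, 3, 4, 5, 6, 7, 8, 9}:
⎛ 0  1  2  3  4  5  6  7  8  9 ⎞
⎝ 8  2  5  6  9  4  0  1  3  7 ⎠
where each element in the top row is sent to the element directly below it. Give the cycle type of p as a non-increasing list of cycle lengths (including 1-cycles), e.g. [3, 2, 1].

[6, 4]

The disjoint cycles are (0, 8, 3, 6)(1, 2, 5, 4, 9, 7), with lengths 6, 4 in non-increasing order.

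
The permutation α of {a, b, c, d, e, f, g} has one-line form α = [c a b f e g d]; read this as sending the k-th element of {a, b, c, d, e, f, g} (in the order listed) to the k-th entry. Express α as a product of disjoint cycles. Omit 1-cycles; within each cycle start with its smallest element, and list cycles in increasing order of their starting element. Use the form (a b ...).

(a c b)(d f g)

Iterating α from a gives a → c → b → a; that is the 3-cycle (a c b).
Repeating from the next unused element and collecting all non-trivial cycles gives (a c b)(d f g).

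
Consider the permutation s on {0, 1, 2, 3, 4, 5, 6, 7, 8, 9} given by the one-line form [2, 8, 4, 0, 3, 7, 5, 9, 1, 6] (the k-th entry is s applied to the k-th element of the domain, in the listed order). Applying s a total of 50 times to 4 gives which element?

0

Tracing 4 → 3 → … returns to 4 after 4 steps, so 4 lies in a 4-cycle (0 2 4 3).
Powers repeat with period 4 on this cycle, and 50 mod 4 = 2, so s^50(4) = s^2(4).
Stepping 2 places around the cycle: 4 → 3 → 0.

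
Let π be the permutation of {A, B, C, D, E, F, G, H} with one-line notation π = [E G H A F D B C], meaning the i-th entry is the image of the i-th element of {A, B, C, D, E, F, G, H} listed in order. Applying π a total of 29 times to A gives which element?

Tracing A → E → … returns to A after 4 steps, so A lies in a 4-cycle (A, E, F, D).
Since the cycle has length 4, π^29 acts on it the same as π^1 (29 mod 4 = 1).
Stepping 1 place around the cycle: A → E.

E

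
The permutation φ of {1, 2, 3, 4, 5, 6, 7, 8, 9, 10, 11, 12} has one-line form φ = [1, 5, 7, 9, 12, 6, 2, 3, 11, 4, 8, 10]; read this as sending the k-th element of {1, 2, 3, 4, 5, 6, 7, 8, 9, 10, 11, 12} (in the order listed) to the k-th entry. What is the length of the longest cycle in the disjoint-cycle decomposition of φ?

Decomposing into disjoint cycles gives (2, 5, 12, 10, 4, 9, 11, 8, 3, 7); the longest has length 10.

10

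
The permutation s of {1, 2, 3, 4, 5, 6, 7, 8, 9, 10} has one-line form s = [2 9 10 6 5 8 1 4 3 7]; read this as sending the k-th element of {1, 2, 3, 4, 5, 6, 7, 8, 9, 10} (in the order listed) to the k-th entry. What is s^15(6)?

6

Tracing 6 → 8 → … returns to 6 after 3 steps, so 6 lies in a 3-cycle (4 6 8).
Powers repeat with period 3 on this cycle, and 15 mod 3 = 0, so s^15(6) = s^0(6).
So s^15(6) = 6.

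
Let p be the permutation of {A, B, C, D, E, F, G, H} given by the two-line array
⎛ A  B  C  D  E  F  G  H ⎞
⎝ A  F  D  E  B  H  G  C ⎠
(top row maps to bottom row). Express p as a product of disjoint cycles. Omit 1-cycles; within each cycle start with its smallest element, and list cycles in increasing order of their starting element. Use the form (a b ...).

(B F H C D E)

Iterating p from B gives B → F → H → C → D → E → B; that is the 6-cycle (B F H C D E).
Repeating from the next unused element and collecting all non-trivial cycles gives (B F H C D E).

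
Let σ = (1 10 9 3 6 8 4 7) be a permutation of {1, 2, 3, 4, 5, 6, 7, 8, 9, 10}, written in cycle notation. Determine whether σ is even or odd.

odd

The cycle lengths are 8, 1, 1.
A cycle of length ℓ contributes ℓ−1 transpositions, so σ is a product of 7 transpositions — odd.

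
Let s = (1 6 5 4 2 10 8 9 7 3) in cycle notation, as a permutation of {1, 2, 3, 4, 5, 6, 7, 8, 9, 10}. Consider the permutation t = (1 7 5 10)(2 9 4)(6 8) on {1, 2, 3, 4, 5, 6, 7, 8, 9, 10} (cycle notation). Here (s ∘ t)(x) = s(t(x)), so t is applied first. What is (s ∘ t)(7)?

t(7) = 5, then s(5) = 4; composing gives (s ∘ t)(7) = 4.

4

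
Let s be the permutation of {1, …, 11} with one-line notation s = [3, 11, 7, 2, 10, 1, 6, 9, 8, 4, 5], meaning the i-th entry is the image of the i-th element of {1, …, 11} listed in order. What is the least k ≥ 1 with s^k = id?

Writing s as disjoint cycles, the cycle lengths are 5, 4, 2.
The order is lcm(5, 4, 2) = 20.

20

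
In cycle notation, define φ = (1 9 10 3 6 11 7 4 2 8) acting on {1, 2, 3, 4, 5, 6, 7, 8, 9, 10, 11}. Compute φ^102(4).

4 lies in the 10-cycle (1 9 10 3 6 11 7 4 2 8).
Since the cycle has length 10, φ^102 acts on it the same as φ^2 (102 mod 10 = 2).
Stepping 2 places around the cycle: 4 → 2 → 8.

8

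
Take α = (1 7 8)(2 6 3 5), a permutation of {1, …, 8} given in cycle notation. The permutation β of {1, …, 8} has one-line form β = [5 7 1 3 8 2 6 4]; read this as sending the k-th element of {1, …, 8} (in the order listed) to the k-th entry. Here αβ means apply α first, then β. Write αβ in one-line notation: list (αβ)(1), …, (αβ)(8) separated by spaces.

6 2 8 3 7 1 4 5

Chase each element through α then β: 1 → 7 → 6; 2 → 6 → 2; 3 → 5 → 8; 4 → 4 → 3; 5 → 2 → 7; 6 → 3 → 1; 7 → 8 → 4; 8 → 1 → 5.
So αβ in one-line form is 6 2 8 3 7 1 4 5.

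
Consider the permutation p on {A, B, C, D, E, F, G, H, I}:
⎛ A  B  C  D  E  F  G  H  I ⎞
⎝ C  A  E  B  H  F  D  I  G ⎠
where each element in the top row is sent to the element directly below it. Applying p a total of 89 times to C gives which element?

Tracing C → E → … returns to C after 8 steps, so C lies in an 8-cycle (A, C, E, H, I, G, D, B).
On an 8-cycle, p^8 is the identity, so p^89 = p^1 there (89 ≡ 1 mod 8).
Advancing 1 step from C: C → E.

E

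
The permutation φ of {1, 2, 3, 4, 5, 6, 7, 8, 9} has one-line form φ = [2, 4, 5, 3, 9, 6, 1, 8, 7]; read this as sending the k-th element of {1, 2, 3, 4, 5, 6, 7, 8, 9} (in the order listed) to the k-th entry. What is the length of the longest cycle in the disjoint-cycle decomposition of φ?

7

Decomposing into disjoint cycles gives (1, 2, 4, 3, 5, 9, 7); the longest has length 7.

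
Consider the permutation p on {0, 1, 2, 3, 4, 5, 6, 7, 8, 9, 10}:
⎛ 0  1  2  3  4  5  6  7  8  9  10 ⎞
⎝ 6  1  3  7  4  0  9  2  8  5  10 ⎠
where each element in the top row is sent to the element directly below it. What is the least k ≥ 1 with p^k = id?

12

The disjoint-cycle form of p has cycle lengths 4, 3, 1, 1, 1, 1.
Since disjoint cycles commute, ord(p) = lcm(4, 3) = 12.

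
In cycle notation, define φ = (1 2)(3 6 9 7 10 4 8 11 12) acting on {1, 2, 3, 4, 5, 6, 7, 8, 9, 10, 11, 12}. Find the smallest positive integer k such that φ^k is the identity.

The disjoint cycles have lengths 9, 2, 1.
The order is lcm(9, 2) = 18.

18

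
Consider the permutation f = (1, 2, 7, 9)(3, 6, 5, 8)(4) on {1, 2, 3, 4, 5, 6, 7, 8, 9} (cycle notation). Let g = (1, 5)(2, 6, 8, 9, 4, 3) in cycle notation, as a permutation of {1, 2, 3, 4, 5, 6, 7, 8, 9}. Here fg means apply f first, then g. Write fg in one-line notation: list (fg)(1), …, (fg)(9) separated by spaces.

6 7 8 3 9 1 4 2 5

Chase each element through f then g: 1 → 2 → 6; 2 → 7 → 7; 3 → 6 → 8; 4 → 4 → 3; 5 → 8 → 9; 6 → 5 → 1; 7 → 9 → 4; 8 → 3 → 2; 9 → 1 → 5.
Collecting the images, fg = [6 7 8 3 9 1 4 2 5].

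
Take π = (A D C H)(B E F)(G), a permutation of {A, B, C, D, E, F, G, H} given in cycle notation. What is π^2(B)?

F

B lies in the 3-cycle (B E F).
Advancing 2 steps from B: B → E → F.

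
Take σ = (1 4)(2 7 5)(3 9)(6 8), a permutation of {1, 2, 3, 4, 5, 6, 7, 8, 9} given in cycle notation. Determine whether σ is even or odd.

odd

The cycle lengths are 3, 2, 2, 2.
A cycle is odd iff its length is even; σ has 3 even-length cycles, so sgn(σ) = (−1)^3 and σ is odd.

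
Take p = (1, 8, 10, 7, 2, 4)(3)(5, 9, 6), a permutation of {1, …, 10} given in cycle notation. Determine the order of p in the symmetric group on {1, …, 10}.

6

The cycle type of p is (6, 3, 1).
Since disjoint cycles commute, ord(p) = lcm(6, 3) = 6.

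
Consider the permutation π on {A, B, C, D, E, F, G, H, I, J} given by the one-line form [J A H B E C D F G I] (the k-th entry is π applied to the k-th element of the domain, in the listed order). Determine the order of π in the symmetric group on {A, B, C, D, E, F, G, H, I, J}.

6

The disjoint-cycle form of π has cycle lengths 6, 3, 1.
Since disjoint cycles commute, ord(π) = lcm(6, 3) = 6.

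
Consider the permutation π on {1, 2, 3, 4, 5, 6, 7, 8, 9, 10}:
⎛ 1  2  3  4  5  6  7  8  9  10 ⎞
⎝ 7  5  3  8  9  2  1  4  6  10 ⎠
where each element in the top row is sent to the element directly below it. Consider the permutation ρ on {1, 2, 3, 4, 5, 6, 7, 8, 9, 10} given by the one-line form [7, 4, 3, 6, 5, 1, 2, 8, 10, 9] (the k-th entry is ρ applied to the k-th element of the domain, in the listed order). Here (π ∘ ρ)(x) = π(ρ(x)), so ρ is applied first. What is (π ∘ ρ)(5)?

(π ∘ ρ)(5) = π(ρ(5)). ρ(5) = 5, then π(5) = 9. So (π ∘ ρ)(5) = 9.

9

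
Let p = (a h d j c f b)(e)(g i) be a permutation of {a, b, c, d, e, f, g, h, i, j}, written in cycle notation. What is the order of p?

The disjoint cycles have lengths 7, 2, 1.
The order is lcm(7, 2) = 14.

14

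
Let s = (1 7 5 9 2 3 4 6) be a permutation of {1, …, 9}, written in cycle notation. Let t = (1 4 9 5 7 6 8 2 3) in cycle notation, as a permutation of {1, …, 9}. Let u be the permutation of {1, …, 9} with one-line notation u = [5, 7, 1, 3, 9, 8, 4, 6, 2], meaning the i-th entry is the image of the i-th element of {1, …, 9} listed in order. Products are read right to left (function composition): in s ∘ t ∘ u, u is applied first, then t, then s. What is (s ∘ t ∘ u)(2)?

1

Apply the permutations in order: u(2) = 7, then t(7) = 6, then s(6) = 1. So (s ∘ t ∘ u)(2) = 1.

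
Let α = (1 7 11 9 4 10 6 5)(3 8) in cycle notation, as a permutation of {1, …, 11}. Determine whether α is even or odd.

even

The cycle lengths are 8, 2, 1.
A cycle is odd iff its length is even; α has 2 even-length cycles, so sgn(α) = (−1)^2 and α is even.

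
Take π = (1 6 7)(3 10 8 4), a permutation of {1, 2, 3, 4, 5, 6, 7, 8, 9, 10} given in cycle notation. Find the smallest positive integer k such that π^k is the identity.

12

The cycle type of π is (4, 3, 1, 1, 1).
Since disjoint cycles commute, ord(π) = lcm(4, 3) = 12.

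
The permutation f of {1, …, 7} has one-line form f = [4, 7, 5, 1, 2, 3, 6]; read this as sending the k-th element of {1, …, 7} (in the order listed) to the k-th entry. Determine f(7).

7 is element number 7 of the domain, and entry number 7 of the one-line form is 6, so f(7) = 6.

6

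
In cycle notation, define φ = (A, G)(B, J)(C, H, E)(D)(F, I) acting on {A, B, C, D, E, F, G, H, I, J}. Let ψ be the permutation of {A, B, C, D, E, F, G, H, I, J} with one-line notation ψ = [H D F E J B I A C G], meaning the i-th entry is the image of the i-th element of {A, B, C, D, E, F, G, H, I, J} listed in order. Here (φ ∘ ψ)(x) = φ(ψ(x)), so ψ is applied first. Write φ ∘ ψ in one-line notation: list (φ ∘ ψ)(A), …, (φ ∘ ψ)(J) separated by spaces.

For each element, apply ψ then φ: A → H → E; B → D → D; C → F → I; D → E → C; E → J → B; F → B → J; G → I → F; H → A → G; I → C → H; J → G → A.
So φ ∘ ψ in one-line form is E D I C B J F G H A.

E D I C B J F G H A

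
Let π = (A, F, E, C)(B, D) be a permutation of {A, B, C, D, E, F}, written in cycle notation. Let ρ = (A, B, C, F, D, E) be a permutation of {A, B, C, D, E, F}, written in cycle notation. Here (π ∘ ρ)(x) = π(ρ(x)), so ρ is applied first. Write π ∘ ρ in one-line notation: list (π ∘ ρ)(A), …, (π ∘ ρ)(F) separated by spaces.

D A E C F B

For each element, apply ρ then π: A → B → D; B → C → A; C → F → E; D → E → C; E → A → F; F → D → B.
So π ∘ ρ in one-line form is D A E C F B.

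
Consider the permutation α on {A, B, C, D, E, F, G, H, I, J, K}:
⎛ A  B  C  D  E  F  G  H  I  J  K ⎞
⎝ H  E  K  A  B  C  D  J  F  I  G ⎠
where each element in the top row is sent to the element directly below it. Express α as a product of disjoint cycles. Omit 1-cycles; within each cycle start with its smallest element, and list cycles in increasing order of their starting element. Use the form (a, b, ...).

(A, H, J, I, F, C, K, G, D)(B, E)

Start at A and follow images: A → H → J → I → F → C → K → G → D → A, giving the cycle (A, H, J, I, F, C, K, G, D).
Repeating from the next unused element and collecting all non-trivial cycles gives (A, H, J, I, F, C, K, G, D)(B, E).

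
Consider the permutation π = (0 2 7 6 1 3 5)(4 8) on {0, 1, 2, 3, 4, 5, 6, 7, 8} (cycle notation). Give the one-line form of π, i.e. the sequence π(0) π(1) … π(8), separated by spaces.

Image by image: 0↦2, 1↦3, 2↦7, 3↦5, 4↦8, 5↦0, 6↦1, 7↦6, 8↦4.
Listing these in domain order gives 2 3 7 5 8 0 1 6 4.

2 3 7 5 8 0 1 6 4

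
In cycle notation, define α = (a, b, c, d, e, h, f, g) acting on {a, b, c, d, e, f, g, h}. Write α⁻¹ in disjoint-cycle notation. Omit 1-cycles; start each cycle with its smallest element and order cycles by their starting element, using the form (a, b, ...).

(a, g, f, h, e, d, c, b)

The inverse reverses each cycle.
After reversing and putting each cycle's least element first, α⁻¹ = (a, g, f, h, e, d, c, b).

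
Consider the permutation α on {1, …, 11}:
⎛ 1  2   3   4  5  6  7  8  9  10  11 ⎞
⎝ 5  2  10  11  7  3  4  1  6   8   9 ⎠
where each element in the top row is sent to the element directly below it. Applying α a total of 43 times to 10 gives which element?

Tracing 10 → 8 → … returns to 10 after 10 steps, so 10 lies in a 10-cycle (1, 5, 7, 4, 11, 9, 6, 3, 10, 8).
Powers repeat with period 10 on this cycle, and 43 mod 10 = 3, so α^43(10) = α^3(10).
Stepping 3 places around the cycle: 10 → 8 → 1 → 5.

5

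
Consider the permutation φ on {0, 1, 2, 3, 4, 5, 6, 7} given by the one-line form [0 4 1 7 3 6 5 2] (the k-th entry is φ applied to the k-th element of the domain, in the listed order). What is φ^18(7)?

Tracing 7 → 2 → … returns to 7 after 5 steps, so 7 lies in a 5-cycle (1 4 3 7 2).
Since the cycle has length 5, φ^18 acts on it the same as φ^3 (18 mod 5 = 3).
Advancing 3 steps from 7: 7 → 2 → 1 → 4.

4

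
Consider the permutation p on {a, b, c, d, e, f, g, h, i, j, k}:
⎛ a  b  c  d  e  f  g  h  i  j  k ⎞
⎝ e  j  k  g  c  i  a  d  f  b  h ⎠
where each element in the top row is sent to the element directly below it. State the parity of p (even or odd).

In disjoint-cycle form the cycle lengths are 7, 2, 2.
A cycle is odd iff its length is even; p has 2 even-length cycles, so sgn(p) = (−1)^2 and p is even.

even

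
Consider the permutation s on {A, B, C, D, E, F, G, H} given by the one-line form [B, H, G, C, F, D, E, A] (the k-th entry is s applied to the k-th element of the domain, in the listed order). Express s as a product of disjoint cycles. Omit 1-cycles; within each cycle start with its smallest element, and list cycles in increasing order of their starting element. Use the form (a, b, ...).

Iterating s from A gives A → B → H → A; that is the 3-cycle (A, B, H).
Continuing from each remaining unvisited element yields (A, B, H)(C, G, E, F, D).

(A, B, H)(C, G, E, F, D)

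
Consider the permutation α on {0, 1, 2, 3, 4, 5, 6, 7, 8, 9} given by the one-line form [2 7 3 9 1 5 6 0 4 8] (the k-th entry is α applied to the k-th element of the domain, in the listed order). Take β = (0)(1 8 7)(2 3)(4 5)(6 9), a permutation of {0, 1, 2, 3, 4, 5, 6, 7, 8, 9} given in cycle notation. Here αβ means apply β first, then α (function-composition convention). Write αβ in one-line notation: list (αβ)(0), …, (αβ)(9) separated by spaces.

(αβ)(x) = α(β(x)). Computing each image: α(β(0)) = α(0) = 2, α(β(1)) = α(8) = 4, α(β(2)) = α(3) = 9, α(β(3)) = α(2) = 3, α(β(4)) = α(5) = 5, α(β(5)) = α(4) = 1, α(β(6)) = α(9) = 8, α(β(7)) = α(1) = 7, α(β(8)) = α(7) = 0, α(β(9)) = α(6) = 6.
Hence αβ = [2 4 9 3 5 1 8 7 0 6].

2 4 9 3 5 1 8 7 0 6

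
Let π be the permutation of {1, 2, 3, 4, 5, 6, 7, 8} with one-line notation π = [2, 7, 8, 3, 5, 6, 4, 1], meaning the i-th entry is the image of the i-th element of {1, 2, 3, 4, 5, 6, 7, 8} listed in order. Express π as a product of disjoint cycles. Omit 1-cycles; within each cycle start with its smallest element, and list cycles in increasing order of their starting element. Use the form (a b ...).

Iterating π from 1 gives 1 → 2 → 7 → 4 → 3 → 8 → 1; that is the 6-cycle (1 2 7 4 3 8).
Repeating from the next unused element and collecting all non-trivial cycles gives (1 2 7 4 3 8).

(1 2 7 4 3 8)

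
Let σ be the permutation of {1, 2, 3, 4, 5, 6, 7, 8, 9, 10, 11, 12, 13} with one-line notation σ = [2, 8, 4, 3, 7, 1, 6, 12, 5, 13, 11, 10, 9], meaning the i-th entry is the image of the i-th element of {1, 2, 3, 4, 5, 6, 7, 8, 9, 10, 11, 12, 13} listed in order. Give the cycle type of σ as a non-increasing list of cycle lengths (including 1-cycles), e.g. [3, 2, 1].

The disjoint cycles are (1, 2, 8, 12, 10, 13, 9, 5, 7, 6)(3, 4)(11), with lengths 10, 2, 1 in non-increasing order.

[10, 2, 1]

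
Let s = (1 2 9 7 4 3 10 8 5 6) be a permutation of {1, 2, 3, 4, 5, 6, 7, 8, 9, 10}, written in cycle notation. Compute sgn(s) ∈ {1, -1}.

The cycle lengths are 10.
A cycle is odd iff its length is even; s has 1 even-length cycle, so sgn(s) = (−1)^1 and s is odd.

-1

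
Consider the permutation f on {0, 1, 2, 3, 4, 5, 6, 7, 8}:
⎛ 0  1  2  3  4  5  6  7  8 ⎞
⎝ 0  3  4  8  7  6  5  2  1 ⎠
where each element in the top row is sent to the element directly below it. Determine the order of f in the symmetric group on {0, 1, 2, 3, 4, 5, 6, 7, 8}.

Writing f as disjoint cycles, the cycle lengths are 3, 3, 2, 1.
The order of f is the least common multiple of its cycle lengths: lcm(3, 3, 2) = 6.

6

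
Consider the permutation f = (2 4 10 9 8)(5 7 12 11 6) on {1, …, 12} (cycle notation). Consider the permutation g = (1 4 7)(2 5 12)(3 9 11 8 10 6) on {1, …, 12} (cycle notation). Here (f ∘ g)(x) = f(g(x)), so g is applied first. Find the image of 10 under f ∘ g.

First apply g: g(10) = 6, then f(6) = 5. Thus (f ∘ g)(10) = 5.

5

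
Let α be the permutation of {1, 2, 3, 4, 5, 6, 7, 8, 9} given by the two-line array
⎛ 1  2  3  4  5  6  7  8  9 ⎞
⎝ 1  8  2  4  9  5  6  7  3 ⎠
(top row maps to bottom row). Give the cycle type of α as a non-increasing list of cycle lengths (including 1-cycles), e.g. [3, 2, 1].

The disjoint cycles are (1)(2 8 7 6 5 9 3)(4), with lengths 7, 1, 1 in non-increasing order.

[7, 1, 1]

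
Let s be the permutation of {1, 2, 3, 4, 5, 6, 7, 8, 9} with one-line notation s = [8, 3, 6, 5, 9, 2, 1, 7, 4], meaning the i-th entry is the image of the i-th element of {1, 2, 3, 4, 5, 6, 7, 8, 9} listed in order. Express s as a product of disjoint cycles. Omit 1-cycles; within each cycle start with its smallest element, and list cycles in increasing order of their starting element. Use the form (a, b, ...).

(1, 8, 7)(2, 3, 6)(4, 5, 9)

Start at 1 and follow images: 1 → 8 → 7 → 1, giving the cycle (1, 8, 7).
Continuing from each remaining unvisited element yields (1, 8, 7)(2, 3, 6)(4, 5, 9).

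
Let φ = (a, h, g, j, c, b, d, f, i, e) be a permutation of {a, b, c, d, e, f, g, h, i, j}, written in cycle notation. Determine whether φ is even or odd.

odd

The cycle lengths are 10.
A cycle of length ℓ contributes ℓ−1 transpositions, so φ is a product of 9 transpositions — odd.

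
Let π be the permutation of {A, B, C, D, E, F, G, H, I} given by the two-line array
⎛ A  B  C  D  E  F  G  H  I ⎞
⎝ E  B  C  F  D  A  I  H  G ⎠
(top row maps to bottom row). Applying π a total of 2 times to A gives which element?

Tracing A → E → … returns to A after 4 steps, so A lies in a 4-cycle (A, E, D, F).
Advancing 2 steps from A: A → E → D.

D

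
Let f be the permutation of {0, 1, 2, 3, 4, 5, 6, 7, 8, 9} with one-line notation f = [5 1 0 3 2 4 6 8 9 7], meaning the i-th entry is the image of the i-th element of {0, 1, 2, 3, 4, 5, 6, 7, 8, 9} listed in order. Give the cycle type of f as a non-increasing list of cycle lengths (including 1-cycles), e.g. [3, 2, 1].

[4, 3, 1, 1, 1]

The disjoint cycles are (0, 5, 4, 2)(1)(3)(6)(7, 8, 9), with lengths 4, 3, 1, 1, 1 in non-increasing order.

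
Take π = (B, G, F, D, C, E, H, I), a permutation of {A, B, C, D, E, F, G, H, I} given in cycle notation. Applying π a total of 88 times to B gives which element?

B

B lies in the 8-cycle (B, G, F, D, C, E, H, I).
Since the cycle has length 8, π^88 acts on it the same as π^0 (88 mod 8 = 0).
So π^88(B) = B.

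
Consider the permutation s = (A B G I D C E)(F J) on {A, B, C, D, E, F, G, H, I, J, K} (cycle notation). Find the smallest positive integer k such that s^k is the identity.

14

The cycle type of s is (7, 2, 1, 1).
The order is lcm(7, 2) = 14.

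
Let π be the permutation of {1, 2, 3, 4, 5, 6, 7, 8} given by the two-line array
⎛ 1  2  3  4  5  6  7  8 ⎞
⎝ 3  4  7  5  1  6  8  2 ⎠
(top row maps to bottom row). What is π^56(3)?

3

Tracing 3 → 7 → … returns to 3 after 7 steps, so 3 lies in a 7-cycle (1, 3, 7, 8, 2, 4, 5).
Since the cycle has length 7, π^56 acts on it the same as π^0 (56 mod 7 = 0).
So π^56(3) = 3.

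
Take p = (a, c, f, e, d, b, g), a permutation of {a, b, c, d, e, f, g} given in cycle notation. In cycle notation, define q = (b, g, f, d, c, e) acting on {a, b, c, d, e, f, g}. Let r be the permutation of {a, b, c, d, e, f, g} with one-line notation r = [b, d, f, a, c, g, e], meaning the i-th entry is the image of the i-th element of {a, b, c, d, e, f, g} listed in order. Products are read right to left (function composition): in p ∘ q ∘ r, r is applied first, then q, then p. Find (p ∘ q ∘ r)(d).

Chase d: r(d) = a; q(a) = a; p(a) = c. Hence (p ∘ q ∘ r)(d) = c.

c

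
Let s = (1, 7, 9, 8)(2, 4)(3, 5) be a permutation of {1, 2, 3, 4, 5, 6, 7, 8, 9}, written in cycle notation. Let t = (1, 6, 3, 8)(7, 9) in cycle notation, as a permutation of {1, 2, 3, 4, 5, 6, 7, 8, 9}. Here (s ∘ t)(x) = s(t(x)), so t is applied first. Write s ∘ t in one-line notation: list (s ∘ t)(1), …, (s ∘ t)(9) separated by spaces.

6 4 1 2 3 5 8 7 9

Chase each element through t then s: 1 → 6 → 6; 2 → 2 → 4; 3 → 8 → 1; 4 → 4 → 2; 5 → 5 → 3; 6 → 3 → 5; 7 → 9 → 8; 8 → 1 → 7; 9 → 7 → 9.
Collecting the images, s ∘ t = [6 4 1 2 3 5 8 7 9].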